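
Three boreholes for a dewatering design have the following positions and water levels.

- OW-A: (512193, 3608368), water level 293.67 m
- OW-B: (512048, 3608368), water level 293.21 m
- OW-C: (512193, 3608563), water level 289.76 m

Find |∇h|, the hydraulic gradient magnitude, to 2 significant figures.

∂h/∂x = (293.21 − 293.67) / (512048 − 512193) = +0.003172
∂h/∂y = (289.76 − 293.67) / (3608563 − 3608368) = -0.02005
|∇h| = √(0.003172² + -0.02005²) = 0.0203

0.020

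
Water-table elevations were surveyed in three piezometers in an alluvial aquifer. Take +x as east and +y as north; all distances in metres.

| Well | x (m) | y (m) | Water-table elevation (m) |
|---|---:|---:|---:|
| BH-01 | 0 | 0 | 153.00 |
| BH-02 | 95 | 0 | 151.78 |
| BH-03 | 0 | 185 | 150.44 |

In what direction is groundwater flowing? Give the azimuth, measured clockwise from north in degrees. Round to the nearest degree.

043°

∂h/∂x = (151.78 − 153.00) / (95 − 0) = -0.01284
∂h/∂y = (150.44 − 153.00) / (185 − 0) = -0.01384
Flow direction (−∇h) has components (+0.01284 E, +0.01384 N).
Azimuth = atan2(E, N) = atan2(+0.01284, +0.01384) = 42.9° ≈ 043°.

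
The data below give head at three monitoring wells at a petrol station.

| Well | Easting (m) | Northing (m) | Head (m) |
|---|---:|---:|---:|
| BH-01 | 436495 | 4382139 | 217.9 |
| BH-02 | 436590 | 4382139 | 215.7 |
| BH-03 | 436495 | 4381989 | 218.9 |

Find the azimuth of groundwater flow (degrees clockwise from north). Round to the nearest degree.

∂h/∂x = (215.7 − 217.9) / (436590 − 436495) = -0.02316
∂h/∂y = (218.9 − 217.9) / (4381989 − 4382139) = -0.006667
Flow direction (−∇h) has components (+0.02316 E, +0.006667 N).
Azimuth = atan2(E, N) = atan2(+0.02316, +0.006667) = 73.9° ≈ 074°.

074°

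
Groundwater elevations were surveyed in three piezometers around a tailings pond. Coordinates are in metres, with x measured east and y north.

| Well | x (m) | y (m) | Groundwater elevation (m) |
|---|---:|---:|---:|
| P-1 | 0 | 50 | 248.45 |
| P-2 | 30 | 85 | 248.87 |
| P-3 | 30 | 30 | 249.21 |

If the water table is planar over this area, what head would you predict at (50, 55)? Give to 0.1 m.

Differences from P-1: to P-2 (Δx, Δy, Δh) = (30, 35, +0.42); to P-3 = (30, -20, +0.76).
Determinant of the coordinate differences = 30·(-20) − 30·35 = -1650.
∂h/∂x = [(+0.42)·(-20) − (+0.76)·35] / -1650 = +0.02121
∂h/∂y = [30·(+0.76) − 30·(+0.42)] / -1650 = -0.006182
h(50, 55) = 248.45 + (+0.02121)·(50) + (-0.006182)·(5) = 248.45 +1.061 -0.031 = 249.480 m.

249.5 m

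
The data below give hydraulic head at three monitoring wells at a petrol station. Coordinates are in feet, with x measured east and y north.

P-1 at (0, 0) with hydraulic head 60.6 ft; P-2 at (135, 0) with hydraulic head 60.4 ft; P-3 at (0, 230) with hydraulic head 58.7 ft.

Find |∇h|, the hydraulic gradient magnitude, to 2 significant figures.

∂h/∂x = (60.4 − 60.6) / (135 − 0) = -0.001481
∂h/∂y = (58.7 − 60.6) / (230 − 0) = -0.008261
|∇h| = √(-0.001481² + -0.008261²) = 0.008393

0.0084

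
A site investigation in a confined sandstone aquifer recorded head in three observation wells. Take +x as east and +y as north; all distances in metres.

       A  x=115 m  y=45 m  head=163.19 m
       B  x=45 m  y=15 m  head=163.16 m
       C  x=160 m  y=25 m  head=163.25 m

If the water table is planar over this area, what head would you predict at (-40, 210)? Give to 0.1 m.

With h = a·x + b·y + c and A as origin, the differences give:
  (-70)·a + (-30)·b = -0.03
  45·a + (-20)·b = +0.06
Eliminate b (×(-20) and ×(-30), subtract): 2750·a = 2.400 → a = ∂h/∂x = +0.0008727
Back-substitute: b = ∂h/∂y = -0.001036.
h(-40, 210) = 163.19 + (+0.0008727)·(-155) + (-0.001036)·(165) = 163.19 -0.135 -0.171 = 162.884 m.

162.9 m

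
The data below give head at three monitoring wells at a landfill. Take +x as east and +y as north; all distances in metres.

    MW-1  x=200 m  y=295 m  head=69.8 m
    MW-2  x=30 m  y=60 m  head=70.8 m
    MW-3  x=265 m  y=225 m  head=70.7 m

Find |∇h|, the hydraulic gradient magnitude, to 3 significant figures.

0.00956

Three-point gradient (reference MW-1): Δ to MW-2 = (-170, -235, +1.0), Δ to MW-3 = (65, -70, +0.9).
∂h/∂x = +0.005207, ∂h/∂y = -0.008022 (det = 27175).
|∇h| = √(0.005207² + -0.008022²) = 0.009564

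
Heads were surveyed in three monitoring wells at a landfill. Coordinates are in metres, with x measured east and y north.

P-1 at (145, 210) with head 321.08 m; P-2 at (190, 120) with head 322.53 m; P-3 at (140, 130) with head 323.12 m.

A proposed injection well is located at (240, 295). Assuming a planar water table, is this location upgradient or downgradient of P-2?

Taking P-1 as reference: P-2−P-1 = (45, -90, +1.45); P-3−P-1 = (-5, -80, +2.04).
Solve a·Δx + b·Δy = Δh: det = 45·(-80) − (-5)·(-90) = -4050.
∂h/∂x = [(+1.45)·(-80) − (+2.04)·(-90)] / -4050 = -0.01669
∂h/∂y = [45·(+2.04) − (-5)·(+1.45)] / -4050 = -0.02446
Head at (240, 295) = 321.08 + (-0.01669)·(95) + (-0.02446)·(85) = 317.42 m.
That is lower than the 322.53 m at P-2, so the point is downgradient.

downgradient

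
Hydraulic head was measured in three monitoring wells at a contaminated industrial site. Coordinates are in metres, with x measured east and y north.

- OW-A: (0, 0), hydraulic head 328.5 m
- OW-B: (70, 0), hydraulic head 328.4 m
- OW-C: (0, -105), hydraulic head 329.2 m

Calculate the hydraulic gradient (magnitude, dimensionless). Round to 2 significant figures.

∂h/∂x = (328.4 − 328.5) / (70 − 0) = -0.001429
∂h/∂y = (329.2 − 328.5) / (-105 − 0) = -0.006667
|∇h| = √(-0.001429² + -0.006667²) = 0.006818

0.0068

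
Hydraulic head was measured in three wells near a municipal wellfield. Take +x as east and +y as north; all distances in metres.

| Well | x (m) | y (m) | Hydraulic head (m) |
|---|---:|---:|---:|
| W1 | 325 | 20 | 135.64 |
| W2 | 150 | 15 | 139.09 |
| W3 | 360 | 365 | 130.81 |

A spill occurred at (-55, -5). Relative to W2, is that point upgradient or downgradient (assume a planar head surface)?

Taking W1 as reference: W2−W1 = (-175, -5, +3.45); W3−W1 = (35, 345, -4.83).
Solve a·Δx + b·Δy = Δh: det = (-175)·345 − 35·(-5) = -60200.
∂h/∂x = [(+3.45)·345 − (-4.83)·(-5)] / -60200 = -0.01937
∂h/∂y = [(-175)·(-4.83) − 35·(+3.45)] / -60200 = -0.01203
Head at (-55, -5) = 135.64 + (-0.01937)·(-380) + (-0.01203)·(-25) = 143.30 m.
That is higher than the 139.09 m at W2, so the point is upgradient.

upgradient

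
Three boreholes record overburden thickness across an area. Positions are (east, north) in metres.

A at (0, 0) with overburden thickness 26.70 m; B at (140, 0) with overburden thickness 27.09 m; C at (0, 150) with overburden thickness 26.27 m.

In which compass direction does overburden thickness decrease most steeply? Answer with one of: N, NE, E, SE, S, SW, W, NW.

NW

∂d/∂x = (27.09 − 26.70) / (140 − 0) = +0.002786
∂d/∂y = (26.27 − 26.70) / (150 − 0) = -0.002867
Steepest decrease is along −∇f = (-0.002786 E, +0.002867 N) → northwest.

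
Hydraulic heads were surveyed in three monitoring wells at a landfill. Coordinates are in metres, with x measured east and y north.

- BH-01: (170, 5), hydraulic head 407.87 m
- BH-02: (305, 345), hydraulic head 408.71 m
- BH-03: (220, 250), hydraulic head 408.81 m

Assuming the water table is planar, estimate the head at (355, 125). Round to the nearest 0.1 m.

Three-point gradient (reference BH-01): Δ to BH-02 = (135, 340, +0.84), Δ to BH-03 = (50, 245, +0.94).
∂h/∂x = -0.007079, ∂h/∂y = +0.005281 (det = 16075).
h(355, 125) = 407.87 + (-0.007079)·(185) + (+0.005281)·(120) = 407.87 -1.310 +0.634 = 407.194 m.

407.2 m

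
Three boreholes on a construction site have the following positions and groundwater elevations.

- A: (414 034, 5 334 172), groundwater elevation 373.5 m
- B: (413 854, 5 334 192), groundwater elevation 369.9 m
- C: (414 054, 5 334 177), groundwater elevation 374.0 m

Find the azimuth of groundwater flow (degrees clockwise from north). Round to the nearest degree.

Differences from A: to B (Δx, Δy, Δh) = (-180, 20, -3.6); to C = (20, 5, +0.5).
Solve a·Δx + b·Δy = Δh: det = (-180)·5 − 20·20 = -1300.
∂h/∂x = [(-3.6)·5 − (+0.5)·20] / -1300 = +0.02154
∂h/∂y = [(-180)·(+0.5) − 20·(-3.6)] / -1300 = +0.01385
Flow direction (−∇h) has components (-0.02154 E, -0.01385 N).
Azimuth = atan2(E, N) = atan2(-0.02154, -0.01385) = 237.3° ≈ 237°.

237°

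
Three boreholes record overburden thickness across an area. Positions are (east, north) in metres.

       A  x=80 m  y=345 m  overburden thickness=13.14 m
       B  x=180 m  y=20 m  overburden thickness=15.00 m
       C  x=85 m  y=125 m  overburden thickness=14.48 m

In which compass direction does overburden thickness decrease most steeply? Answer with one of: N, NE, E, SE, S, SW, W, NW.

N

Taking A as reference: B−A = (100, -325, +1.86); C−A = (5, -220, +1.34).
Determinant of the coordinate differences = 100·(-220) − 5·(-325) = -20375.
∂d/∂x = [(+1.86)·(-220) − (+1.34)·(-325)] / -20375 = -0.001291
∂d/∂y = [100·(+1.34) − 5·(+1.86)] / -20375 = -0.006120
Steepest decrease is along −∇f = (+0.001291 E, +0.006120 N) → north.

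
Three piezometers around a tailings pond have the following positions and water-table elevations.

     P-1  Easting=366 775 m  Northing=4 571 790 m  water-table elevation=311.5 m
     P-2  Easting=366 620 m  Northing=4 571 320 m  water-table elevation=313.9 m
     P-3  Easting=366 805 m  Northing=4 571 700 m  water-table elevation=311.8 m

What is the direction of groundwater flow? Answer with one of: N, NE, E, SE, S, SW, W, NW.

NE

Differences from P-1: to P-2 (Δx, Δy, Δh) = (-155, -470, +2.4); to P-3 = (30, -90, +0.3).
Solve a·Δx + b·Δy = Δh: det = (-155)·(-90) − 30·(-470) = 28050.
∂h/∂x = [(+2.4)·(-90) − (+0.3)·(-470)] / 28050 = -0.002674
∂h/∂y = [(-155)·(+0.3) − 30·(+2.4)] / 28050 = -0.004225
Flow = −∇h = (+0.002674 east, +0.004225 north), which points northeast.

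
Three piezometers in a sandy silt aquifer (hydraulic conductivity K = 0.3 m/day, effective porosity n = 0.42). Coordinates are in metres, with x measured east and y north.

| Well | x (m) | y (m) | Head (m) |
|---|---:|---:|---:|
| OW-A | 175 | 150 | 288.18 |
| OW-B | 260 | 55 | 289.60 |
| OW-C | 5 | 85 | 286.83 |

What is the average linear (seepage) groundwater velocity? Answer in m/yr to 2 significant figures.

With h = a·x + b·y + c and OW-A as origin, the differences give:
  85·a + (-95)·b = +1.42
  (-170)·a + (-65)·b = -1.35
Eliminate b (×(-65) and ×(-95), subtract): -21675·a = -220.550 → a = ∂h/∂x = +0.01018
Back-substitute: b = ∂h/∂y = -0.005843.
|∇h| = √(0.01018² + -0.005843²) = 0.01174
Seepage velocity v = K·i/n = 0.3 × 0.01174 / 0.42 = 0.008386 m/day = 3.063 m/yr.

3.1 m/yr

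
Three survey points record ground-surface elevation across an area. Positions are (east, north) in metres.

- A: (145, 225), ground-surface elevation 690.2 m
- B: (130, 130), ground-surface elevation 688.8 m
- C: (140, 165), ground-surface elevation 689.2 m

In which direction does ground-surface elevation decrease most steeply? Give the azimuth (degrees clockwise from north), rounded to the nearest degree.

126°

Three-point gradient (reference A): Δ to B = (-15, -95, -1.4), Δ to C = (-5, -60, -1.0).
∂z/∂x = -0.02588, ∂z/∂y = +0.01882 (det = 425).
Steepest decrease is along −∇f: components (+0.02588 E, -0.01882 N).
Azimuth = atan2(+0.02588, -0.01882) = 126.0° ≈ 126°.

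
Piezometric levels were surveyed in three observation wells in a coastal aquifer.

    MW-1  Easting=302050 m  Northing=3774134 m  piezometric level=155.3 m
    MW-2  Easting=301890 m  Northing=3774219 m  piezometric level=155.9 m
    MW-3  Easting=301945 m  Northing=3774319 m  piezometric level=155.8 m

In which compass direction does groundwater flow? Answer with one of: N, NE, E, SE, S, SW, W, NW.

E

Taking MW-1 as reference: MW-2−MW-1 = (-160, 85, +0.6); MW-3−MW-1 = (-105, 185, +0.5).
Determinant of the coordinate differences = (-160)·185 − (-105)·85 = -20675.
∂h/∂x = [(+0.6)·185 − (+0.5)·85] / -20675 = -0.003313
∂h/∂y = [(-160)·(+0.5) − (-105)·(+0.6)] / -20675 = +0.0008222
Flow = −∇h = (+0.003313 east, -0.0008222 north), which points east.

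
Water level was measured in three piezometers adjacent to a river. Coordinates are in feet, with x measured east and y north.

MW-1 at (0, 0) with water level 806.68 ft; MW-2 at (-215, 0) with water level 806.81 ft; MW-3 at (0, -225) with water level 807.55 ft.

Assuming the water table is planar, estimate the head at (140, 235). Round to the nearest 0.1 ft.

805.7 ft

∂h/∂x = (806.81 − 806.68) / (-215 − 0) = -0.0006047
∂h/∂y = (807.55 − 806.68) / (-225 − 0) = -0.003867
h(140, 235) = 806.68 + (-0.0006047)·(140) + (-0.003867)·(235) = 806.68 -0.085 -0.909 = 805.687 ft.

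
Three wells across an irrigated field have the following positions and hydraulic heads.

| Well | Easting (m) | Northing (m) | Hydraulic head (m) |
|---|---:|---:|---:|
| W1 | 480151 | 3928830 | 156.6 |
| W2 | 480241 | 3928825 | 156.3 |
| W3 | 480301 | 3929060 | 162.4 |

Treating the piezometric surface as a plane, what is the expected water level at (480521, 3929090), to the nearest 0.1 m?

162.8 m

With h = a·x + b·y + c and W1 as origin, the differences give:
  90·a + (-5)·b = -0.3
  150·a + 230·b = +5.8
Eliminate b (×230 and ×(-5), subtract): 21450·a = -40.00 → a = ∂h/∂x = -0.001865
Back-substitute: b = ∂h/∂y = +0.02643.
h(480521, 3929090) = 156.6 + (-0.001865)·(370) + (+0.02643)·(260) = 156.6 -0.690 +6.873 = 162.783 m.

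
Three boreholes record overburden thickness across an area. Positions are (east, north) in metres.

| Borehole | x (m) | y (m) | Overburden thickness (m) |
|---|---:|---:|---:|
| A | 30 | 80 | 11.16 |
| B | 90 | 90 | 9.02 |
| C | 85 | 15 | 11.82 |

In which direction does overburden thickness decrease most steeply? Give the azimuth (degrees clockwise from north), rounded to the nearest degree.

Three-point gradient (reference A): Δ to B = (60, 10, -2.14), Δ to C = (55, -65, +0.66).
∂d/∂x = -0.02978, ∂d/∂y = -0.03535 (det = -4450).
Steepest decrease is along −∇f: components (+0.02978 E, +0.03535 N).
Azimuth = atan2(+0.02978, +0.03535) = 40.1° ≈ 040°.

040°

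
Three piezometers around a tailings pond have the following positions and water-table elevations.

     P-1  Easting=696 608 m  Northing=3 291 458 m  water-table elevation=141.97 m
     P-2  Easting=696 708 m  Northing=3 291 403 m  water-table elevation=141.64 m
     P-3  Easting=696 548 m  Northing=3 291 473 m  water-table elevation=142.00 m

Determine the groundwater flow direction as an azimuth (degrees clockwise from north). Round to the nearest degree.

191°

Differences from P-1: to P-2 (Δx, Δy, Δh) = (100, -55, -0.33); to P-3 = (-60, 15, +0.03).
Solve a·Δx + b·Δy = Δh: det = 100·15 − (-60)·(-55) = -1800.
∂h/∂x = [(-0.33)·15 − (+0.03)·(-55)] / -1800 = +0.001833
∂h/∂y = [100·(+0.03) − (-60)·(-0.33)] / -1800 = +0.009333
Flow direction (−∇h) has components (-0.001833 E, -0.009333 N).
Azimuth = atan2(E, N) = atan2(-0.001833, -0.009333) = 191.1° ≈ 191°.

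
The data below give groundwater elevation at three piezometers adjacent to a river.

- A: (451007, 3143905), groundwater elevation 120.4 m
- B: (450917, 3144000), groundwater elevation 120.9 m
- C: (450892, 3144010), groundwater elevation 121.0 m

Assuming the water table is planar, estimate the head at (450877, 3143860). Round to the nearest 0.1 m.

Differences from A: to B (Δx, Δy, Δh) = (-90, 95, +0.5); to C = (-115, 105, +0.6).
Solve a·Δx + b·Δy = Δh: det = (-90)·105 − (-115)·95 = 1475.
∂h/∂x = [(+0.5)·105 − (+0.6)·95] / 1475 = -0.003051
∂h/∂y = [(-90)·(+0.6) − (-115)·(+0.5)] / 1475 = +0.002373
h(450877, 3143860) = 120.4 + (-0.003051)·(-130) + (+0.002373)·(-45) = 120.4 +0.397 -0.107 = 120.690 m.

120.7 m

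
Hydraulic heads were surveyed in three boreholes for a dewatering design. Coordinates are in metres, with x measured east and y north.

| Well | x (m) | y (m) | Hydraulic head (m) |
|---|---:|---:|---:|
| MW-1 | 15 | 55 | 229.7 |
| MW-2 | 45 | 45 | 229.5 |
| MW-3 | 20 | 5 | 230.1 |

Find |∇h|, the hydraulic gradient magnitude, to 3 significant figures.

0.0132

Differences from MW-1: to MW-2 (Δx, Δy, Δh) = (30, -10, -0.2); to MW-3 = (5, -50, +0.4).
Solve a·Δx + b·Δy = Δh: det = 30·(-50) − 5·(-10) = -1450.
∂h/∂x = [(-0.2)·(-50) − (+0.4)·(-10)] / -1450 = -0.009655
∂h/∂y = [30·(+0.4) − 5·(-0.2)] / -1450 = -0.008966
|∇h| = √(-0.009655² + -0.008966²) = 0.01318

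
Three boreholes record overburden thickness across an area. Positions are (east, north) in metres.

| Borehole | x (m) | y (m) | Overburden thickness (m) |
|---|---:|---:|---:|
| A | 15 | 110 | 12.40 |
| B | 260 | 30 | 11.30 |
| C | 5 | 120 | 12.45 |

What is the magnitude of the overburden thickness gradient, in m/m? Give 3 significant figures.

Differences from A: to B (Δx, Δy, Δh) = (245, -80, -1.10); to C = (-10, 10, +0.05).
Determinant of the coordinate differences = 245·10 − (-10)·(-80) = 1650.
∂d/∂x = [(-1.10)·10 − (+0.05)·(-80)] / 1650 = -0.004242
∂d/∂y = [245·(+0.05) − (-10)·(-1.10)] / 1650 = +0.0007576
|∇f| = √(-0.004242² + 0.0007576²) = 0.004309 m/m

0.00431 m/m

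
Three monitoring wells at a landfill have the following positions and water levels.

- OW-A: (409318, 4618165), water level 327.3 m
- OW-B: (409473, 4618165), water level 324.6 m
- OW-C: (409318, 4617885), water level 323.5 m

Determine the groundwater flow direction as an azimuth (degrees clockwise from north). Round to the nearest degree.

∂h/∂x = (324.6 − 327.3) / (409473 − 409318) = -0.01742
∂h/∂y = (323.5 − 327.3) / (4617885 − 4618165) = +0.01357
Flow direction (−∇h) has components (+0.01742 E, -0.01357 N).
Azimuth = atan2(E, N) = atan2(+0.01742, -0.01357) = 127.9° ≈ 128°.

128°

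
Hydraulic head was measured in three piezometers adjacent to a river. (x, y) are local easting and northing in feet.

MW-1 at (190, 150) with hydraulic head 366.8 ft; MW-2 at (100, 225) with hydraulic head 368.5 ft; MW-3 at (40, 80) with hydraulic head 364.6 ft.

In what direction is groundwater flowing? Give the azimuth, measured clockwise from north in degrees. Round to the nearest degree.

186°

With h = a·x + b·y + c and MW-1 as origin, the differences give:
  (-90)·a + 75·b = +1.7
  (-150)·a + (-70)·b = -2.2
Eliminate b (×(-70) and ×75, subtract): 17550·a = 46.00 → a = ∂h/∂x = +0.002621
Back-substitute: b = ∂h/∂y = +0.02581.
Flow direction (−∇h) has components (-0.002621 E, -0.02581 N).
Azimuth = atan2(E, N) = atan2(-0.002621, -0.02581) = 185.8° ≈ 186°.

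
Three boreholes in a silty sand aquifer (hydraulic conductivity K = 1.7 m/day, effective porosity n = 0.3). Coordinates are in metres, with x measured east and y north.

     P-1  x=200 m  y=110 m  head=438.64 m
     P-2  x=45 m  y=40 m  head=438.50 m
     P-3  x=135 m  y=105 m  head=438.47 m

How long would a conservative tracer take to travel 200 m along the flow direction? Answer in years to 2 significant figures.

Differences from P-1: to P-2 (Δx, Δy, Δh) = (-155, -70, -0.14); to P-3 = (-65, -5, -0.17).
Solve a·Δx + b·Δy = Δh: det = (-155)·(-5) − (-65)·(-70) = -3775.
∂h/∂x = [(-0.14)·(-5) − (-0.17)·(-70)] / -3775 = +0.002967
∂h/∂y = [(-155)·(-0.17) − (-65)·(-0.14)] / -3775 = -0.004570
|∇h| = √(0.002967² + -0.004570²) = 0.005449
Seepage velocity v = K·i/n = 1.7 × 0.005449 / 0.3 = 0.03088 m/day.
t = 200 / 0.03088 = 6477 days = 17.7 years.

18 years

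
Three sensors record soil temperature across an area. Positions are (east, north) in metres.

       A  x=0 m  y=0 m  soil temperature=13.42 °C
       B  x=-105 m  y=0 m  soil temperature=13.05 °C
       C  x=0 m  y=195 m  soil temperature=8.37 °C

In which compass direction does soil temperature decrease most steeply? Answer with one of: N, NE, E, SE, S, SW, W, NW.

N

∂T/∂x = (13.05 − 13.42) / (-105 − 0) = +0.003524
∂T/∂y = (8.37 − 13.42) / (195 − 0) = -0.02590
Steepest decrease is along −∇f = (-0.003524 E, +0.02590 N) → north.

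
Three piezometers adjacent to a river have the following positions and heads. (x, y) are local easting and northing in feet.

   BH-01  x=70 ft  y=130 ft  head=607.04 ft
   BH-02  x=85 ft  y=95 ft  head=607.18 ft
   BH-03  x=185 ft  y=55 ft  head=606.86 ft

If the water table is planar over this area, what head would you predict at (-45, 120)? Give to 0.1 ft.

607.8 ft

Taking BH-01 as reference: BH-02−BH-01 = (15, -35, +0.14); BH-03−BH-01 = (115, -75, -0.18).
Solve a·Δx + b·Δy = Δh: det = 15·(-75) − 115·(-35) = 2900.
∂h/∂x = [(+0.14)·(-75) − (-0.18)·(-35)] / 2900 = -0.005793
∂h/∂y = [15·(-0.18) − 115·(+0.14)] / 2900 = -0.006483
h(-45, 120) = 607.04 + (-0.005793)·(-115) + (-0.006483)·(-10) = 607.04 +0.666 +0.065 = 607.771 ft.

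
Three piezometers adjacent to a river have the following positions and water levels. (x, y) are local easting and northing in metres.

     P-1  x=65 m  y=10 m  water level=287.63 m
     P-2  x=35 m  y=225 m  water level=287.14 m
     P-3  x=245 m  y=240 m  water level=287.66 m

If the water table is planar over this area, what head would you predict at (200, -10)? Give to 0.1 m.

Three-point gradient (reference P-1): Δ to P-2 = (-30, 215, -0.49), Δ to P-3 = (180, 230, +0.03).
∂h/∂x = +0.002613, ∂h/∂y = -0.001914 (det = -45600).
h(200, -10) = 287.63 + (+0.002613)·(135) + (-0.001914)·(-20) = 287.63 +0.353 +0.038 = 288.021 m.

288.0 m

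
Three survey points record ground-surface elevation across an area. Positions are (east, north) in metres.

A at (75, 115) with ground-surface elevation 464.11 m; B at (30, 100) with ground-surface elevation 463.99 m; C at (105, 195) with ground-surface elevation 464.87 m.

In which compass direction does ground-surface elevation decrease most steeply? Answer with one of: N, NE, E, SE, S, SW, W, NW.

Differences from A: to B (Δx, Δy, Δh) = (-45, -15, -0.12); to C = (30, 80, +0.76).
Determinant of the coordinate differences = (-45)·80 − 30·(-15) = -3150.
∂z/∂x = [(-0.12)·80 − (+0.76)·(-15)] / -3150 = -0.0005714
∂z/∂y = [(-45)·(+0.76) − 30·(-0.12)] / -3150 = +0.009714
Steepest decrease is along −∇f = (+0.0005714 E, -0.009714 N) → south.

S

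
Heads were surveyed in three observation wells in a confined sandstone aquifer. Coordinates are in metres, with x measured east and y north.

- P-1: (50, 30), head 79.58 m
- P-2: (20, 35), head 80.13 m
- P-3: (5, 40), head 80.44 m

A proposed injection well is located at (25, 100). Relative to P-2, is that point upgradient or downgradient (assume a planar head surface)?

Differences from P-1: to P-2 (Δx, Δy, Δh) = (-30, 5, +0.55); to P-3 = (-45, 10, +0.86).
Determinant of the coordinate differences = (-30)·10 − (-45)·5 = -75.
∂h/∂x = [(+0.55)·10 − (+0.86)·5] / -75 = -0.01600
∂h/∂y = [(-30)·(+0.86) − (-45)·(+0.55)] / -75 = +0.01400
Head at (25, 100) = 79.58 + (-0.01600)·(-25) + (+0.01400)·(70) = 80.96 m.
That is higher than the 80.13 m at P-2, so the point is upgradient.

upgradient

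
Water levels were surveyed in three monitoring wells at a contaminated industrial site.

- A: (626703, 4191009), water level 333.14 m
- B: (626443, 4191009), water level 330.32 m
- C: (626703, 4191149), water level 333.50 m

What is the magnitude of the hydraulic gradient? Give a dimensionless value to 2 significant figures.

0.011

∂h/∂x = (330.32 − 333.14) / (626443 − 626703) = +0.01085
∂h/∂y = (333.50 − 333.14) / (4191149 − 4191009) = +0.002571
|∇h| = √(0.01085² + 0.002571²) = 0.01115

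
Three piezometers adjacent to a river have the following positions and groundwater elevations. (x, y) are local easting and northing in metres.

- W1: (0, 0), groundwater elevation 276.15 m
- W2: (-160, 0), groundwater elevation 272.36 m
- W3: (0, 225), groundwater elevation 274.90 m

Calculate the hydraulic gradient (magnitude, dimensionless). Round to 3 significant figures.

∂h/∂x = (272.36 − 276.15) / (-160 − 0) = +0.02369
∂h/∂y = (274.90 − 276.15) / (225 − 0) = -0.005556
|∇h| = √(0.02369² + -0.005556²) = 0.02433

0.0243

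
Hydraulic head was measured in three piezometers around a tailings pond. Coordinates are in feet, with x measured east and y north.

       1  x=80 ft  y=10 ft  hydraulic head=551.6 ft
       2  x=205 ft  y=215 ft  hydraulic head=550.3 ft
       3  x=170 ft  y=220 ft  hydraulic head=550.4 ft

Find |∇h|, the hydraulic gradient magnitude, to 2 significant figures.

With h = a·x + b·y + c and 1 as origin, the differences give:
  125·a + 205·b = -1.3
  90·a + 210·b = -1.2
Eliminate b (×210 and ×205, subtract): 7800·a = -27.00 → a = ∂h/∂x = -0.003462
Back-substitute: b = ∂h/∂y = -0.004231.
|∇h| = √(-0.003462² + -0.004231²) = 0.005467

0.0055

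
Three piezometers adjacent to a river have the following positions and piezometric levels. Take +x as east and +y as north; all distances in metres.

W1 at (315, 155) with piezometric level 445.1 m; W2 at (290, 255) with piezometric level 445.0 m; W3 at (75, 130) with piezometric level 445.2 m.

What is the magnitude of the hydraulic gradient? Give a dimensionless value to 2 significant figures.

0.0011

With h = a·x + b·y + c and W1 as origin, the differences give:
  (-25)·a + 100·b = -0.1
  (-240)·a + (-25)·b = +0.1
Eliminate b (×(-25) and ×100, subtract): 24625·a = -7.50 → a = ∂h/∂x = -0.0003046
Back-substitute: b = ∂h/∂y = -0.001076.
|∇h| = √(-0.0003046² + -0.001076²) = 0.001118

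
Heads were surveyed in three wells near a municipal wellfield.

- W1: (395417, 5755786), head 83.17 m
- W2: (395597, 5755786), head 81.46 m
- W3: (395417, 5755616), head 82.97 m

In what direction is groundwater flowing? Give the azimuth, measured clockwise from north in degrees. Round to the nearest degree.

∂h/∂x = (81.46 − 83.17) / (395597 − 395417) = -0.009500
∂h/∂y = (82.97 − 83.17) / (5755616 − 5755786) = +0.001176
Flow direction (−∇h) has components (+0.009500 E, -0.001176 N).
Azimuth = atan2(E, N) = atan2(+0.009500, -0.001176) = 97.1° ≈ 097°.

097°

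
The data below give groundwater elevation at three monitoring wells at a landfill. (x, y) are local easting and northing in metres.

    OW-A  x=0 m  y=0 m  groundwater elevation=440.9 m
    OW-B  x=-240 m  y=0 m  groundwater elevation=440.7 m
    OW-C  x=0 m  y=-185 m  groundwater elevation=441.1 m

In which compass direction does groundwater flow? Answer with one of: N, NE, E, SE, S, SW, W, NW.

∂h/∂x = (440.7 − 440.9) / (-240 − 0) = +0.0008333
∂h/∂y = (441.1 − 440.9) / (-185 − 0) = -0.001081
Flow = −∇h = (-0.0008333 east, +0.001081 north), which points northwest.

NW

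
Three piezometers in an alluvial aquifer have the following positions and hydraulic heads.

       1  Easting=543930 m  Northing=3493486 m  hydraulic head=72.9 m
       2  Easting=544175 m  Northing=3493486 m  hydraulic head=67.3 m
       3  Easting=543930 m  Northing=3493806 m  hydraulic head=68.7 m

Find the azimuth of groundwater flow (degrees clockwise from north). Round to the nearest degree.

∂h/∂x = (67.3 − 72.9) / (544175 − 543930) = -0.02286
∂h/∂y = (68.7 − 72.9) / (3493806 − 3493486) = -0.01313
Flow direction (−∇h) has components (+0.02286 E, +0.01313 N).
Azimuth = atan2(E, N) = atan2(+0.02286, +0.01313) = 60.1° ≈ 060°.

060°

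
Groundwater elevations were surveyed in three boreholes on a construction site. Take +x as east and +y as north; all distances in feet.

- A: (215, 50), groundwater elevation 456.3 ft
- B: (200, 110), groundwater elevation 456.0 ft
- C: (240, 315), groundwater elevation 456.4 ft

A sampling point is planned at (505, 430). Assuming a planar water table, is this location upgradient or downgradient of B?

upgradient

With h = a·x + b·y + c and A as origin, the differences give:
  (-15)·a + 60·b = -0.3
  25·a + 265·b = +0.1
Eliminate b (×265 and ×60, subtract): -5475·a = -85.50 → a = ∂h/∂x = +0.01562
Back-substitute: b = ∂h/∂y = -0.001096.
Head at (505, 430) = 456.3 + (+0.01562)·(290) + (-0.001096)·(380) = 460.41 ft.
That is higher than the 456.0 ft at B, so the point is upgradient.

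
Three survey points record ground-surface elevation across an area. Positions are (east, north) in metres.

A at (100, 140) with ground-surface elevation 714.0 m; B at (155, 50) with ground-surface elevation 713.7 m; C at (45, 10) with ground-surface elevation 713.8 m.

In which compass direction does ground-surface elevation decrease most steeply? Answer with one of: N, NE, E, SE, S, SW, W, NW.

SE

Taking A as reference: B−A = (55, -90, -0.3); C−A = (-55, -130, -0.2).
Solve a·Δx + b·Δy = Δz: det = 55·(-130) − (-55)·(-90) = -12100.
∂z/∂x = [(-0.3)·(-130) − (-0.2)·(-90)] / -12100 = -0.001736
∂z/∂y = [55·(-0.2) − (-55)·(-0.3)] / -12100 = +0.002273
Steepest decrease is along −∇f = (+0.001736 E, -0.002273 N) → southeast.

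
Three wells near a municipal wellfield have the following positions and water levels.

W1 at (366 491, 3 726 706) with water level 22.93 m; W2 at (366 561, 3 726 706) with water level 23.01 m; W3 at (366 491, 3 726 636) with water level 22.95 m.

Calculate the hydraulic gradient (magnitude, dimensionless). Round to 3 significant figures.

0.00118

∂h/∂x = (23.01 − 22.93) / (366561 − 366491) = +0.001143
∂h/∂y = (22.95 − 22.93) / (3726636 − 3726706) = -0.0002857
|∇h| = √(0.001143² + -0.0002857²) = 0.001178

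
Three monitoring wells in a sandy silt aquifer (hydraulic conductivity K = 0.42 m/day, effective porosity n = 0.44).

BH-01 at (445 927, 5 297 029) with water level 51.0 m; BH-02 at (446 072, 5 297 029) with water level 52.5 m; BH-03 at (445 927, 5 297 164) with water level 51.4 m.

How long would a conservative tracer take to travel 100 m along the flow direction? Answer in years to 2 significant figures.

∂h/∂x = (52.5 − 51.0) / (446072 − 445927) = +0.01034
∂h/∂y = (51.4 − 51.0) / (5297164 − 5297029) = +0.002963
|∇h| = √(0.01034² + 0.002963²) = 0.01076
Seepage velocity v = K·i/n = 0.42 × 0.01076 / 0.44 = 0.01027 m/day.
t = 100 / 0.01027 = 9737 days = 26.7 years.

27 years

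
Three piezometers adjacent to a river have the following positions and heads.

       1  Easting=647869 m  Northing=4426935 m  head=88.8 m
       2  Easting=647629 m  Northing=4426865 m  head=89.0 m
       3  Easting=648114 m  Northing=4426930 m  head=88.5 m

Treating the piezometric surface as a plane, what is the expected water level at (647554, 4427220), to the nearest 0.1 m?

Taking 1 as reference: 2−1 = (-240, -70, +0.2); 3−1 = (245, -5, -0.3).
Solve a·Δx + b·Δy = Δh: det = (-240)·(-5) − 245·(-70) = 18350.
∂h/∂x = [(+0.2)·(-5) − (-0.3)·(-70)] / 18350 = -0.001199
∂h/∂y = [(-240)·(-0.3) − 245·(+0.2)] / 18350 = +0.001253
h(647554, 4427220) = 88.8 + (-0.001199)·(-315) + (+0.001253)·(285) = 88.8 +0.378 +0.357 = 89.535 m.

89.5 m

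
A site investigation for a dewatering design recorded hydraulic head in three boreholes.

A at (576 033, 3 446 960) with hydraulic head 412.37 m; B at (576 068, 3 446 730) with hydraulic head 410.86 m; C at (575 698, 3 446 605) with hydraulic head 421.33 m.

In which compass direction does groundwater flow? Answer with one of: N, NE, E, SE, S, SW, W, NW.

Taking A as reference: B−A = (35, -230, -1.51); C−A = (-335, -355, +8.96).
Determinant of the coordinate differences = 35·(-355) − (-335)·(-230) = -89475.
∂h/∂x = [(-1.51)·(-355) − (+8.96)·(-230)] / -89475 = -0.02902
∂h/∂y = [35·(+8.96) − (-335)·(-1.51)] / -89475 = +0.002149
Flow = −∇h = (+0.02902 east, -0.002149 north), which points east.

E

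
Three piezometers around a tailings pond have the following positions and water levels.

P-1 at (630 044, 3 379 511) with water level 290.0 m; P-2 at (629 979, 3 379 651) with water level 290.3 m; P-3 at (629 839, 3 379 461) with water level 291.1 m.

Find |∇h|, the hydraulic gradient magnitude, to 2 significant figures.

With h = a·x + b·y + c and P-1 as origin, the differences give:
  (-65)·a + 140·b = +0.3
  (-205)·a + (-50)·b = +1.1
Eliminate b (×(-50) and ×140, subtract): 31950·a = -169.00 → a = ∂h/∂x = -0.005290
Back-substitute: b = ∂h/∂y = -0.0003130.
|∇h| = √(-0.005290² + -0.0003130²) = 0.005299

0.0053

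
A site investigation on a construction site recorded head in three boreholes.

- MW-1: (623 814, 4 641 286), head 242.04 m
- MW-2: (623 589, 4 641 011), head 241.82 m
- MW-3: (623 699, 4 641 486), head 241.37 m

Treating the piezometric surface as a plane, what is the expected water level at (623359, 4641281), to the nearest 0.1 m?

Taking MW-1 as reference: MW-2−MW-1 = (-225, -275, -0.22); MW-3−MW-1 = (-115, 200, -0.67).
Solve a·Δx + b·Δy = Δh: det = (-225)·200 − (-115)·(-275) = -76625.
∂h/∂x = [(-0.22)·200 − (-0.67)·(-275)] / -76625 = +0.002979
∂h/∂y = [(-225)·(-0.67) − (-115)·(-0.22)] / -76625 = -0.001637
h(623359, 4641281) = 242.04 + (+0.002979)·(-455) + (-0.001637)·(-5) = 242.04 -1.355 +0.008 = 240.693 m.

240.7 m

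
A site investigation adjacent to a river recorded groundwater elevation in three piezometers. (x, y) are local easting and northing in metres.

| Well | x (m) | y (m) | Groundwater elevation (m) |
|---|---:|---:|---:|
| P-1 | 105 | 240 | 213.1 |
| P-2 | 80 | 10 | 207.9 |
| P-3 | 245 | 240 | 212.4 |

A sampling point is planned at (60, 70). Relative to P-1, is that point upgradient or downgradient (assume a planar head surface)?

With h = a·x + b·y + c and P-1 as origin, the differences give:
  (-25)·a + (-230)·b = -5.2
  140·a + 0·b = -0.7
Eliminate b (×0 and ×(-230), subtract): 32200·a = -161.00 → a = ∂h/∂x = -0.005000
Back-substitute: b = ∂h/∂y = +0.02315.
Head at (60, 70) = 213.1 + (-0.005000)·(-45) + (+0.02315)·(-170) = 209.39 m.
That is lower than the 213.1 m at P-1, so the point is downgradient.

downgradient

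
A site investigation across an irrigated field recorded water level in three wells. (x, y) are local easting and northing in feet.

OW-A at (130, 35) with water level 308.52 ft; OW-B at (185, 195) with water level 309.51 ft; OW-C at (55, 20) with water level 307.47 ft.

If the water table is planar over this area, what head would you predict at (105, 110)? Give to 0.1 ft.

308.3 ft

Taking OW-A as reference: OW-B−OW-A = (55, 160, +0.99); OW-C−OW-A = (-75, -15, -1.05).
Determinant of the coordinate differences = 55·(-15) − (-75)·160 = 11175.
∂h/∂x = [(+0.99)·(-15) − (-1.05)·160] / 11175 = +0.01370
∂h/∂y = [55·(-1.05) − (-75)·(+0.99)] / 11175 = +0.001477
h(105, 110) = 308.52 + (+0.01370)·(-25) + (+0.001477)·(75) = 308.52 -0.343 +0.111 = 308.288 ft.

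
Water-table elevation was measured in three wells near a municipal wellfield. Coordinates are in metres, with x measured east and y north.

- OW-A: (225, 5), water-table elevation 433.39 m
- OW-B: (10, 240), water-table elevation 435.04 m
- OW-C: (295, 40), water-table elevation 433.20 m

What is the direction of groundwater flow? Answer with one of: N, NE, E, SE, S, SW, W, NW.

SE

Differences from OW-A: to OW-B (Δx, Δy, Δh) = (-215, 235, +1.65); to OW-C = (70, 35, -0.19).
Determinant of the coordinate differences = (-215)·35 − 70·235 = -23975.
∂h/∂x = [(+1.65)·35 − (-0.19)·235] / -23975 = -0.004271
∂h/∂y = [(-215)·(-0.19) − 70·(+1.65)] / -23975 = +0.003114
Flow = −∇h = (+0.004271 east, -0.003114 north), which points southeast.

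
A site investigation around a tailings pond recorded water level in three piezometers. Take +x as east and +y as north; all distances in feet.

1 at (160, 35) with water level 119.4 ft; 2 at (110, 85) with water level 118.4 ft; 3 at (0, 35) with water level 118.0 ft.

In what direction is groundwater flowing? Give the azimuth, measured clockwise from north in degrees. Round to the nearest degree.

322°

Three-point gradient (reference 1): Δ to 2 = (-50, 50, -1.0), Δ to 3 = (-160, 0, -1.4).
∂h/∂x = +0.008750, ∂h/∂y = -0.01125 (det = 8000).
Flow direction (−∇h) has components (-0.008750 E, +0.01125 N).
Azimuth = atan2(E, N) = atan2(-0.008750, +0.01125) = 322.1° ≈ 322°.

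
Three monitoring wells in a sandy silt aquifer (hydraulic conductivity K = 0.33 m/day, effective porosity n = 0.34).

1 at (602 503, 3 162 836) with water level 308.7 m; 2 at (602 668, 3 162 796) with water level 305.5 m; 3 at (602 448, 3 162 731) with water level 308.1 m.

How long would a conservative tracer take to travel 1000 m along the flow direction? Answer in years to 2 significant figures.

130 years

With h = a·x + b·y + c and 1 as origin, the differences give:
  165·a + (-40)·b = -3.2
  (-55)·a + (-105)·b = -0.6
Eliminate b (×(-105) and ×(-40), subtract): -19525·a = 312.00 → a = ∂h/∂x = -0.01598
Back-substitute: b = ∂h/∂y = +0.01408.
|∇h| = √(-0.01598² + 0.01408²) = 0.0213
Seepage velocity v = K·i/n = 0.33 × 0.0213 / 0.34 = 0.02067 m/day.
t = 1000 / 0.02067 = 4.838e+04 days = 132 years.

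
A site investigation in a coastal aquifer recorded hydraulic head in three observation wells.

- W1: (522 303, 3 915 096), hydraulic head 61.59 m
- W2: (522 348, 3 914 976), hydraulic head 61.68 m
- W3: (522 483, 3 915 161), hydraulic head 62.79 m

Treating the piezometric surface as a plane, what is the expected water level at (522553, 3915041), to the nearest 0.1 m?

Taking W1 as reference: W2−W1 = (45, -120, +0.09); W3−W1 = (180, 65, +1.20).
Determinant of the coordinate differences = 45·65 − 180·(-120) = 24525.
∂h/∂x = [(+0.09)·65 − (+1.20)·(-120)] / 24525 = +0.006110
∂h/∂y = [45·(+1.20) − 180·(+0.09)] / 24525 = +0.001541
h(522553, 3915041) = 61.59 + (+0.006110)·(250) + (+0.001541)·(-55) = 61.59 +1.528 -0.085 = 63.033 m.

63.0 m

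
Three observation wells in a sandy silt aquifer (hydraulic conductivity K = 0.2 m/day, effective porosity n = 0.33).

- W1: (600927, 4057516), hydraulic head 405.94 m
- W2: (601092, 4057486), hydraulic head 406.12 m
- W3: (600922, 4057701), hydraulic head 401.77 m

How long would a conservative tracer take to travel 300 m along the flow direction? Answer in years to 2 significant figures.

Differences from W1: to W2 (Δx, Δy, Δh) = (165, -30, +0.18); to W3 = (-5, 185, -4.17).
Determinant of the coordinate differences = 165·185 − (-5)·(-30) = 30375.
∂h/∂x = [(+0.18)·185 − (-4.17)·(-30)] / 30375 = -0.003022
∂h/∂y = [165·(-4.17) − (-5)·(+0.18)] / 30375 = -0.02262
|∇h| = √(-0.003022² + -0.02262²) = 0.02282
Seepage velocity v = K·i/n = 0.2 × 0.02282 / 0.33 = 0.01383 m/day.
t = 300 / 0.01383 = 2.169e+04 days = 59.4 years.

59 years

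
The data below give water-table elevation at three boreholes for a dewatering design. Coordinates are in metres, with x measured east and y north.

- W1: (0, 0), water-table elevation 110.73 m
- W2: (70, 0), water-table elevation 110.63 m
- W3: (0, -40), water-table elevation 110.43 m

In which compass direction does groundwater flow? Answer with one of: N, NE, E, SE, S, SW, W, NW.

S

∂h/∂x = (110.63 − 110.73) / (70 − 0) = -0.001429
∂h/∂y = (110.43 − 110.73) / (-40 − 0) = +0.007500
Flow = −∇h = (+0.001429 east, -0.007500 north), which points south.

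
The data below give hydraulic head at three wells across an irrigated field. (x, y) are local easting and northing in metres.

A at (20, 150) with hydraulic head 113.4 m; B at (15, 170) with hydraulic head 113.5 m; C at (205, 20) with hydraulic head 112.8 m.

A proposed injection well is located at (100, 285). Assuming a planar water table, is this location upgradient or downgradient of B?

upgradient

Taking A as reference: B−A = (-5, 20, +0.1); C−A = (185, -130, -0.6).
Determinant of the coordinate differences = (-5)·(-130) − 185·20 = -3050.
∂h/∂x = [(+0.1)·(-130) − (-0.6)·20] / -3050 = +0.0003279
∂h/∂y = [(-5)·(-0.6) − 185·(+0.1)] / -3050 = +0.005082
Head at (100, 285) = 113.4 + (+0.0003279)·(80) + (+0.005082)·(135) = 114.11 m.
That is higher than the 113.5 m at B, so the point is upgradient.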